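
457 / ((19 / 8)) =3656 / 19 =192.42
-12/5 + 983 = 4903/5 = 980.60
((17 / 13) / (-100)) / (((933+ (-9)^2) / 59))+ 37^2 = 1804614797 / 1318200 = 1369.00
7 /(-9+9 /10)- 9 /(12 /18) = -2327 /162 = -14.36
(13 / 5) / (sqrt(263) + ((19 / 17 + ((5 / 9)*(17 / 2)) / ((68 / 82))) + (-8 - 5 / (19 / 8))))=5788523052 / 170469885715 + 1757734992*sqrt(263) / 170469885715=0.20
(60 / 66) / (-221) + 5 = 12145 / 2431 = 5.00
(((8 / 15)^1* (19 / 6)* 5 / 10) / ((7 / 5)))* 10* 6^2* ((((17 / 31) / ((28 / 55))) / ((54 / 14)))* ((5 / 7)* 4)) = 7106000 / 41013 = 173.26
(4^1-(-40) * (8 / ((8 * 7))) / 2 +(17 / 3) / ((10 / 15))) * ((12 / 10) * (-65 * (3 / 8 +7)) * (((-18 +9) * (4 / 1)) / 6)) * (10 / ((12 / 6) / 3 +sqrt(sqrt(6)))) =-40071915 * sqrt(6) / 658-8904870 / 329 +13357305 * 6^(1 / 4) / 329 +120215745 * 6^(3 / 4) / 1316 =237504.87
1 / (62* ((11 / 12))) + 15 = 5121 / 341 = 15.02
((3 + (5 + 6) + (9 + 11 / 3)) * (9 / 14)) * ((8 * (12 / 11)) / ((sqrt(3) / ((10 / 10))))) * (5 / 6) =3200 * sqrt(3) / 77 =71.98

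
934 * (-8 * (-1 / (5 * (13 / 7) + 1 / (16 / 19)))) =836864 / 1173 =713.44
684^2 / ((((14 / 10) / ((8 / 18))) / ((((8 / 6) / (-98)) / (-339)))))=231040 / 38759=5.96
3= 3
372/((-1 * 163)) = -372/163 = -2.28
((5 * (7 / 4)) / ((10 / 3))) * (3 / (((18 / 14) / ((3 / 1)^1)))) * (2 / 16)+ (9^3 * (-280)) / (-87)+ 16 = 4388519 / 1856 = 2364.50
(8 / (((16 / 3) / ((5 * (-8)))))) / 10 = -6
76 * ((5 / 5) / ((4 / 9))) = 171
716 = 716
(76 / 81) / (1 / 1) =76 / 81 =0.94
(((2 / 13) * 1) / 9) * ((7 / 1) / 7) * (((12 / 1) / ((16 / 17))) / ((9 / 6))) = 17 / 117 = 0.15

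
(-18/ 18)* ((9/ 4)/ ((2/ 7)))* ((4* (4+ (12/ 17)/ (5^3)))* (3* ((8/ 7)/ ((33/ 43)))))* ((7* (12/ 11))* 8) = -34437.18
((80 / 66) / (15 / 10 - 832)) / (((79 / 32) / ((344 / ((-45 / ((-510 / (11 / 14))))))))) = -419184640 / 142897491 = -2.93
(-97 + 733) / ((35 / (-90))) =-11448 / 7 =-1635.43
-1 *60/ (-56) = 15/ 14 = 1.07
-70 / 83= -0.84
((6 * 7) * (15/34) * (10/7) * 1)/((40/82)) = 1845/34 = 54.26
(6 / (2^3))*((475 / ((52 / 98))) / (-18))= -23275 / 624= -37.30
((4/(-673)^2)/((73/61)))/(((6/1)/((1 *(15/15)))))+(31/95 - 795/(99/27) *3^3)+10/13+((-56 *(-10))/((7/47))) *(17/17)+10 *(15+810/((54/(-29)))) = -8479911067808872/1347515861835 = -6293.00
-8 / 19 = -0.42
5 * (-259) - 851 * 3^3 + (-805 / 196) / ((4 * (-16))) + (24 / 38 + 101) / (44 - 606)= -232223184927 / 9567488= -24272.12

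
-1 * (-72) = 72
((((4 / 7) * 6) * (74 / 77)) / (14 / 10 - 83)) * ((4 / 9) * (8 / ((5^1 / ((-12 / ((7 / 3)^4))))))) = 255744 / 22000363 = 0.01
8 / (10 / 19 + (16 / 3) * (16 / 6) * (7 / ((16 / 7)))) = 684 / 3769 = 0.18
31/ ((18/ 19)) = 32.72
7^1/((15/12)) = 28/5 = 5.60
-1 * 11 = -11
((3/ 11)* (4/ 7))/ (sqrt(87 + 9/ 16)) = 16* sqrt(1401)/ 35959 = 0.02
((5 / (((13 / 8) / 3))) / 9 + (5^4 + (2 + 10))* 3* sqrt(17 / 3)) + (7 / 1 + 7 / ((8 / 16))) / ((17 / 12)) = 10508 / 663 + 637* sqrt(51) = 4564.94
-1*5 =-5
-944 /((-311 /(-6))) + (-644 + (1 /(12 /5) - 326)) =-987.80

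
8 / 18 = 4 / 9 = 0.44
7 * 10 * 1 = 70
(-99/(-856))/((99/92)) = 23/214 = 0.11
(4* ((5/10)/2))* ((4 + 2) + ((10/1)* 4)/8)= 11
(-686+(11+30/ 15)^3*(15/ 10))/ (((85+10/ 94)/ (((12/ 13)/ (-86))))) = -735879/ 2236000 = -0.33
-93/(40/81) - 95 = -11333/40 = -283.32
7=7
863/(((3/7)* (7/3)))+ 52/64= 13821/16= 863.81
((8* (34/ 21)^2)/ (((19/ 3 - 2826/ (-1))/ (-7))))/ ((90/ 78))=-120224/ 2676555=-0.04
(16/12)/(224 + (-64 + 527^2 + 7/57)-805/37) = 2812/586022275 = 0.00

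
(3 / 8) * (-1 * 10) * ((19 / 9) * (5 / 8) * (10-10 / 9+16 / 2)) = -83.56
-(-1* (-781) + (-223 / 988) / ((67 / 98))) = -25838611 / 33098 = -780.67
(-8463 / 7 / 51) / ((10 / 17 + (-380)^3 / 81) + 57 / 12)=130572 / 3731266597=0.00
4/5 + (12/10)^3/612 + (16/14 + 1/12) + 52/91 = 464179/178500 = 2.60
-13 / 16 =-0.81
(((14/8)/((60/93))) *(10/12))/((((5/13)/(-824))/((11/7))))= -456599/60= -7609.98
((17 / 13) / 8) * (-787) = -13379 / 104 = -128.64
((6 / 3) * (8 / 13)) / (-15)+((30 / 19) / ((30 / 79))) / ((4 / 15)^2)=58.39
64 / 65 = 0.98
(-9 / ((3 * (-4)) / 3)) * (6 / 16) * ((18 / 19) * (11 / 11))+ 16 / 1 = 5107 / 304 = 16.80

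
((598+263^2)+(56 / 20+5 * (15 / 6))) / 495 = 140.97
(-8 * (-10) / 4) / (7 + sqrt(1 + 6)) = 10 / 3-10 * sqrt(7) / 21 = 2.07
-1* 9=-9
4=4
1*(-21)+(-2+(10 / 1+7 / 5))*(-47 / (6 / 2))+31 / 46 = -115639 / 690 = -167.59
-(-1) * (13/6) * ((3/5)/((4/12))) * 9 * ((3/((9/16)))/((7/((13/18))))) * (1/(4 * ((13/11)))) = 143/35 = 4.09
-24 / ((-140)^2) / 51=-1 / 41650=-0.00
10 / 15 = 2 / 3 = 0.67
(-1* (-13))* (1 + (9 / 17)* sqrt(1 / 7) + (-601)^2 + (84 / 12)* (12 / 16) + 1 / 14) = 4695697.78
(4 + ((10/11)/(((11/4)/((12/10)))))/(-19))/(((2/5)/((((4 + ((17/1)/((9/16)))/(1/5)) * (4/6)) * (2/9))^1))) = 127706080/558657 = 228.59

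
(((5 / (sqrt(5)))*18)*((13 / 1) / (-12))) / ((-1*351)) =sqrt(5) / 18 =0.12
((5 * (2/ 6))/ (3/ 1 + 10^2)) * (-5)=-25/ 309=-0.08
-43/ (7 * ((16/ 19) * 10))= -817/ 1120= -0.73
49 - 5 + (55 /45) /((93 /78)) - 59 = -3899 /279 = -13.97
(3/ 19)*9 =27/ 19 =1.42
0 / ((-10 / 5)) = 0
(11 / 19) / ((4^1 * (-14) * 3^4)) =-11 / 86184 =-0.00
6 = 6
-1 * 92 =-92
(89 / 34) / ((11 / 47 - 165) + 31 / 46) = -96209 / 6031039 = -0.02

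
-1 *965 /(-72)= 965 /72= 13.40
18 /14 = 9 /7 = 1.29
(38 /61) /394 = 19 /12017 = 0.00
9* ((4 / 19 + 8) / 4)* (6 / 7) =2106 / 133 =15.83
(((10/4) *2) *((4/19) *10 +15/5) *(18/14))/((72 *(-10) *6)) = -97/12768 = -0.01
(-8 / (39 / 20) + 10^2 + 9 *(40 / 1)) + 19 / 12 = 23789 / 52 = 457.48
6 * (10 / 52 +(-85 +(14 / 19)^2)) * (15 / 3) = -11863635 / 4693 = -2527.94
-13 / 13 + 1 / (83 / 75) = -8 / 83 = -0.10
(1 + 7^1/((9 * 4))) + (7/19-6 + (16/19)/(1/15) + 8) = 583/36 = 16.19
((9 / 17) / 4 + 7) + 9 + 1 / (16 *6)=26345 / 1632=16.14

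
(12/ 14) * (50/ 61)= 300/ 427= 0.70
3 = 3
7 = 7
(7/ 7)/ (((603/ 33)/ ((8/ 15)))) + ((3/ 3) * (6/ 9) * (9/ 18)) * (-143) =-143627/ 3015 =-47.64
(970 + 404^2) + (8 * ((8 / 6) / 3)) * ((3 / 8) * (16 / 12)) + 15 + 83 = 1478572 / 9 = 164285.78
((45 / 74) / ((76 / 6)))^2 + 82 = 648420433 / 7907344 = 82.00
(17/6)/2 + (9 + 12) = 22.42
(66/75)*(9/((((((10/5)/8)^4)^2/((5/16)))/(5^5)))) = 506880000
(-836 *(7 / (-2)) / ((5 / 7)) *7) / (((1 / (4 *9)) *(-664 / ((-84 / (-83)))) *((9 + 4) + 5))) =-3010854 / 34445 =-87.41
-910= -910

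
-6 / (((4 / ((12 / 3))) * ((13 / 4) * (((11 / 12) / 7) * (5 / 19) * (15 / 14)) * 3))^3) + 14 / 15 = -52500767353426 / 411216609375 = -127.67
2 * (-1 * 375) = -750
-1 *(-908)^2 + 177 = -824287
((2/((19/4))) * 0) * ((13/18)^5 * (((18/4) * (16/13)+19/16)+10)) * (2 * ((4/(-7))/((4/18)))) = 0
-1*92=-92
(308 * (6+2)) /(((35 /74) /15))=78144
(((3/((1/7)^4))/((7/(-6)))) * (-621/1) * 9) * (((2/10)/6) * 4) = 23004324/5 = 4600864.80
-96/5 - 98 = -586/5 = -117.20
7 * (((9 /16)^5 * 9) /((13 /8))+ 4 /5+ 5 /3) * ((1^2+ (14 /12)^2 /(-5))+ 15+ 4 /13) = 18653461114267 /59808153600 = 311.89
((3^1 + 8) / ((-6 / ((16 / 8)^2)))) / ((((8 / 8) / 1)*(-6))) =11 / 9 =1.22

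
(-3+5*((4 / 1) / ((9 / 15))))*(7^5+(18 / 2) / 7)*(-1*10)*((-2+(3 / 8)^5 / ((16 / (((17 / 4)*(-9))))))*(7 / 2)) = 113264930600185 / 3145728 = 36005951.75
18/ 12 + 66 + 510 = 1155/ 2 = 577.50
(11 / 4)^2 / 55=11 / 80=0.14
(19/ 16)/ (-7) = -19/ 112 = -0.17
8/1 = 8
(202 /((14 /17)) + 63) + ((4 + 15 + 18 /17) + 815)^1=136058 /119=1143.34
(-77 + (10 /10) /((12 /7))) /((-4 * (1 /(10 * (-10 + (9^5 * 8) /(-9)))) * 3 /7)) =-842461655 /36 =-23401712.64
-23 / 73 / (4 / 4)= -23 / 73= -0.32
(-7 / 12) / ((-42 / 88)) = 11 / 9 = 1.22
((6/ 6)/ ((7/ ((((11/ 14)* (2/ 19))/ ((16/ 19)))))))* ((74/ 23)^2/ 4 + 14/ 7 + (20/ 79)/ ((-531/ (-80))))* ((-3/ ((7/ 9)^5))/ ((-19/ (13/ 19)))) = 288944414402787/ 11728655755862192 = 0.02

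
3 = 3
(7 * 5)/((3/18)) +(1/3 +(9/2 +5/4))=2593/12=216.08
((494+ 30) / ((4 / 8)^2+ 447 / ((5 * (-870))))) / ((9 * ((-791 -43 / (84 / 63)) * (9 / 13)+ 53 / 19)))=-1501364800 / 2153413521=-0.70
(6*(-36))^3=-10077696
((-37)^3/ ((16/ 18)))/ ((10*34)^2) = -455877/ 924800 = -0.49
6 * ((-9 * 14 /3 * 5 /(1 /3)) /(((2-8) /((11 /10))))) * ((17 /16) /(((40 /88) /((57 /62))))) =7386687 /4960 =1489.25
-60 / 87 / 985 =-0.00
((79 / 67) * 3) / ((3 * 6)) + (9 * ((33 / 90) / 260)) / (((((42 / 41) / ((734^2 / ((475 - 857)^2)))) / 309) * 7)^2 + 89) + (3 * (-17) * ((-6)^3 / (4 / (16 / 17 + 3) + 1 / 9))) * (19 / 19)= 33319213363544410876963522652321 / 3405763950587874981764841000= 9783.18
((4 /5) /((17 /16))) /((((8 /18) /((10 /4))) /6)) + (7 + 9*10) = 2081 /17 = 122.41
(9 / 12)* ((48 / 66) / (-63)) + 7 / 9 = 533 / 693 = 0.77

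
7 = 7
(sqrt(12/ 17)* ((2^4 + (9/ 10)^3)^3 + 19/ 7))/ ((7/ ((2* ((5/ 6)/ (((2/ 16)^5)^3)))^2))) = 158569384348673227930857861975262625792* sqrt(51)/ 585703125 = 1933423027722709596272677000000.00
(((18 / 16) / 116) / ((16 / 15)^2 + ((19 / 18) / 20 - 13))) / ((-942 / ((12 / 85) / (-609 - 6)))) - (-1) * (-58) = -7825108899119 / 134915670674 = -58.00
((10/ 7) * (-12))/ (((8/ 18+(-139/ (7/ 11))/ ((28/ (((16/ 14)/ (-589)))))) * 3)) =-1038996/ 83563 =-12.43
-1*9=-9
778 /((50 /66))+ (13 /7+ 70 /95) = 3423267 /3325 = 1029.55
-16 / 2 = -8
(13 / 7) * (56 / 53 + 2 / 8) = 3601 / 1484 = 2.43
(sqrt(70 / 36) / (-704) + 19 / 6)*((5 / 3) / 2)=95 / 36 - 5*sqrt(70) / 25344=2.64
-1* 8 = -8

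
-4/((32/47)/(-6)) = 141/4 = 35.25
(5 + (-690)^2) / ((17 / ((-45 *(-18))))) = 385645050 / 17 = 22685002.94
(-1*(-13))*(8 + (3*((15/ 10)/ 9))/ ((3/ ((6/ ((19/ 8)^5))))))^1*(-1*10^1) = -2579402800/ 2476099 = -1041.72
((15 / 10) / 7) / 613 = 3 / 8582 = 0.00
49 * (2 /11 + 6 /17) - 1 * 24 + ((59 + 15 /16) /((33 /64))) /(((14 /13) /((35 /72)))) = 100381 /1836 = 54.67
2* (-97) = -194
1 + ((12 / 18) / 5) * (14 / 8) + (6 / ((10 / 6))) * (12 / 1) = 1333 / 30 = 44.43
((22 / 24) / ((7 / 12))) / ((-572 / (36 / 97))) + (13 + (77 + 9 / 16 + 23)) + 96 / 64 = 16250363 / 141232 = 115.06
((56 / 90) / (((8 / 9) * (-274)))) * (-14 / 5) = 49 / 6850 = 0.01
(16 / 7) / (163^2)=16 / 185983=0.00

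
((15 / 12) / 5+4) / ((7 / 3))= 51 / 28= 1.82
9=9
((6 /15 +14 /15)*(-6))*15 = -120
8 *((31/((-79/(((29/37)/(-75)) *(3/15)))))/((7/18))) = 43152/2557625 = 0.02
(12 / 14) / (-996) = -0.00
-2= -2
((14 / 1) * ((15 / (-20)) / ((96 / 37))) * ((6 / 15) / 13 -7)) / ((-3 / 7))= -273763 / 4160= -65.81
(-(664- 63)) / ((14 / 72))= -21636 / 7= -3090.86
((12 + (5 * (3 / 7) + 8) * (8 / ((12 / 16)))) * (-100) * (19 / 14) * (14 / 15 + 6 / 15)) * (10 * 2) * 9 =-191824000 / 49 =-3914775.51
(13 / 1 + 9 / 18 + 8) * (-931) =-40033 / 2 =-20016.50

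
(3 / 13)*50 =150 / 13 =11.54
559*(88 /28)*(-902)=-1584685.14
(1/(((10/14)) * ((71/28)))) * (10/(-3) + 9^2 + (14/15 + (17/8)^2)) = 1303253/28400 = 45.89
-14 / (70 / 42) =-42 / 5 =-8.40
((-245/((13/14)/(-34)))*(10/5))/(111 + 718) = 233240/10777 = 21.64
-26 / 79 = -0.33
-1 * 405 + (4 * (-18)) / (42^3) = -416746 / 1029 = -405.00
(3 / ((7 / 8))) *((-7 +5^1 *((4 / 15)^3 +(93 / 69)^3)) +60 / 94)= 20.49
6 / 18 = 1 / 3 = 0.33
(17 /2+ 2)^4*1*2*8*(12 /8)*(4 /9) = 129654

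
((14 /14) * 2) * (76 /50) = 76 /25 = 3.04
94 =94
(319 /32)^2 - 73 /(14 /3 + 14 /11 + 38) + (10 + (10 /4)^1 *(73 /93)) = 7572448481 /69043200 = 109.68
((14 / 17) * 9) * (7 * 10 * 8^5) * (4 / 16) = 72253440 / 17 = 4250202.35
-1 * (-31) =31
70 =70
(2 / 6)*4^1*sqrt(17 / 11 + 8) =4*sqrt(1155) / 33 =4.12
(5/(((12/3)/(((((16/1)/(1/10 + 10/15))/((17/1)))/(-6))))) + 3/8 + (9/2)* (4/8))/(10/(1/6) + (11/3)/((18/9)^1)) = 22233/580244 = 0.04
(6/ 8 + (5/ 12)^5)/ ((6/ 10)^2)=4743725/ 2239488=2.12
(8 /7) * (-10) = -80 /7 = -11.43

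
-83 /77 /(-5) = 83 /385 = 0.22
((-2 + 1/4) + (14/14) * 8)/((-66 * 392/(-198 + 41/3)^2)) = -156025/19008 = -8.21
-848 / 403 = -2.10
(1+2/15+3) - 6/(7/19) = -1276/105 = -12.15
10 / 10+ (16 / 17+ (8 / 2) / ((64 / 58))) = 757 / 136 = 5.57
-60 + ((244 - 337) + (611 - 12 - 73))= 373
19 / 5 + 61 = 64.80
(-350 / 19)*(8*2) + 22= -272.74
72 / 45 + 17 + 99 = 588 / 5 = 117.60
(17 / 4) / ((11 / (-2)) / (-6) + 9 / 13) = 663 / 251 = 2.64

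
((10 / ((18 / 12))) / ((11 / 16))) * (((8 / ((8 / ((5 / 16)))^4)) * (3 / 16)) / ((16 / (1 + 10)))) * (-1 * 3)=-0.00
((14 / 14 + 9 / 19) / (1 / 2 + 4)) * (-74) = -4144 / 171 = -24.23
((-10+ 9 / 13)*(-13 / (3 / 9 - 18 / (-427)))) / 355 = 155001 / 170755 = 0.91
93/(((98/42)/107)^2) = 9582813/49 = 195567.61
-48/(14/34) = -816/7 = -116.57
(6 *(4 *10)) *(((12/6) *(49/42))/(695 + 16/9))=5040/6271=0.80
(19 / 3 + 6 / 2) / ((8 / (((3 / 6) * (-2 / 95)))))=-7 / 570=-0.01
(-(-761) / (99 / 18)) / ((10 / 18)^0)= 1522 / 11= 138.36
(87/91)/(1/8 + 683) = 696/497315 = 0.00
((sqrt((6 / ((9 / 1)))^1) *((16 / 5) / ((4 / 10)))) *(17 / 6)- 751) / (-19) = 751 / 19- 68 *sqrt(6) / 171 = 38.55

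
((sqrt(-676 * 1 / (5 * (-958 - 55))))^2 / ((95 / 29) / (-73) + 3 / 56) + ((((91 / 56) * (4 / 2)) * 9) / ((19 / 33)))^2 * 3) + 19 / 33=7722627762824261 / 995357835120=7758.64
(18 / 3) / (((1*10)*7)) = 3 / 35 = 0.09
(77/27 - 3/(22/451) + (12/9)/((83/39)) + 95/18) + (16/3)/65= -7670983/145665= -52.66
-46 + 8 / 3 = -130 / 3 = -43.33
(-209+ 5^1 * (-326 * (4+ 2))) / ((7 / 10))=-14270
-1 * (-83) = 83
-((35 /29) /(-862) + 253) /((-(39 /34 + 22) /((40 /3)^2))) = 57341761600 /29510139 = 1943.12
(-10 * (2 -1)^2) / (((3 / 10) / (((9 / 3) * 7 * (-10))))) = 7000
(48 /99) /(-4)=-4 /33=-0.12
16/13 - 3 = -23/13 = -1.77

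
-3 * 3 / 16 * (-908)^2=-463761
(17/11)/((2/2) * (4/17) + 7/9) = 2601/1705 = 1.53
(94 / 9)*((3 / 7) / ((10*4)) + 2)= 26461 / 1260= 21.00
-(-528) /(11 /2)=96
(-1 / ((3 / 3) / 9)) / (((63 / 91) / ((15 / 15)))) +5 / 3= -34 / 3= -11.33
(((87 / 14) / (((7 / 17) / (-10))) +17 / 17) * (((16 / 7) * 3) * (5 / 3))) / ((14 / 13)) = -1590.97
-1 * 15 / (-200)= 3 / 40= 0.08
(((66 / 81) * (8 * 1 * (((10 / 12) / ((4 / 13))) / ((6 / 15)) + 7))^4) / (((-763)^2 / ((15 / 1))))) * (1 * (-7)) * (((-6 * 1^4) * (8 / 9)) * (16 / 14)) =167991965012080 / 1273203603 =131944.31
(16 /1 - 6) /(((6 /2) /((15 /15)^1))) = 10 /3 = 3.33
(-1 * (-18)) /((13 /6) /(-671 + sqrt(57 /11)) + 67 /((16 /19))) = 44928 * sqrt(627) /36113268413449 + 8170497588384 /36113268413449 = 0.23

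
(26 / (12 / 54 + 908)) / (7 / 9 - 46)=-1053 / 1663409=-0.00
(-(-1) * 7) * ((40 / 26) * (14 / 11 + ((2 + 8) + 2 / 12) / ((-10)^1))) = 2.76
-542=-542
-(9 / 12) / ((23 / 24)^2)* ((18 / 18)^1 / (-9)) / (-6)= -8 / 529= -0.02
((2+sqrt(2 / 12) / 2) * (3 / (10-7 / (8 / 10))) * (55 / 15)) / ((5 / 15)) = 11 * sqrt(6) / 5+264 / 5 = 58.19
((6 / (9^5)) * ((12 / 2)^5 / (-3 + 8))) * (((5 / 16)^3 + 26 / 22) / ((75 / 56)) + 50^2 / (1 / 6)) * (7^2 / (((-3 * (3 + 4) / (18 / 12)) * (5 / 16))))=-44354676527 / 1670625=-26549.75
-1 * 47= -47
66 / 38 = 33 / 19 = 1.74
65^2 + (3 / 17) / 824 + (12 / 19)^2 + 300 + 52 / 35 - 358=4168.88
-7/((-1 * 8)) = 7/8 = 0.88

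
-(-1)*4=4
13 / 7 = 1.86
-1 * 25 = -25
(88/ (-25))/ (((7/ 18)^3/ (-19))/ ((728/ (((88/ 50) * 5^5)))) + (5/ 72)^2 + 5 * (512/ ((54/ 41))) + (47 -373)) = -1014114816/ 466056383075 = -0.00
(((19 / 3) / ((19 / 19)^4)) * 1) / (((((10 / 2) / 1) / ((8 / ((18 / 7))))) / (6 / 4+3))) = 266 / 15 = 17.73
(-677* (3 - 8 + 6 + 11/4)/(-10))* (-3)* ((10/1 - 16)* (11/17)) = 201069/68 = 2956.90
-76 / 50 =-38 / 25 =-1.52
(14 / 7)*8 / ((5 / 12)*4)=48 / 5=9.60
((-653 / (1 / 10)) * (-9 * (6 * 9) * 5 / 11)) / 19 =15867900 / 209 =75922.97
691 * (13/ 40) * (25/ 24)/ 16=44915/ 3072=14.62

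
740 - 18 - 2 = 720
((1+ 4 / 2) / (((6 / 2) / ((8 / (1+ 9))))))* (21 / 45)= 28 / 75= 0.37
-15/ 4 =-3.75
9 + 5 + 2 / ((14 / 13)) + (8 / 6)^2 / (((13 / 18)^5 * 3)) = 49051731 / 2599051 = 18.87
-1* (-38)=38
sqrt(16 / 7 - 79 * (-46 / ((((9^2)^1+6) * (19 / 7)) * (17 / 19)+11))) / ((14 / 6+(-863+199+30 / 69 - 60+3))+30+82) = -69 * sqrt(552665526) / 227806180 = -0.01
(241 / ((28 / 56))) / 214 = 2.25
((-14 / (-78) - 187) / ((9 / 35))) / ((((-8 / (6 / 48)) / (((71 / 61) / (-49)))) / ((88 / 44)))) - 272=-653557969 / 2398032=-272.54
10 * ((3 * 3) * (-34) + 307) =10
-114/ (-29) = 3.93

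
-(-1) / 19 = 0.05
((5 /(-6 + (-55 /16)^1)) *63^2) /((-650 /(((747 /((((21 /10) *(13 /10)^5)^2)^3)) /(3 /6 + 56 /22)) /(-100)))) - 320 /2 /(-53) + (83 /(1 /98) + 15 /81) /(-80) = -9344409927810879906617610865025377626322742413051 /94714714022963299423333249087722461036856127920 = -98.66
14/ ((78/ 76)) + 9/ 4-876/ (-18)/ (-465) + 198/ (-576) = 8961659/ 580320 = 15.44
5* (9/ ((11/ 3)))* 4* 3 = 1620/ 11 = 147.27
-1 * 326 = -326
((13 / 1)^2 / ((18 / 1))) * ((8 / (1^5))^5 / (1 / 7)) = 19382272 / 9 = 2153585.78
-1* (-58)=58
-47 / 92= -0.51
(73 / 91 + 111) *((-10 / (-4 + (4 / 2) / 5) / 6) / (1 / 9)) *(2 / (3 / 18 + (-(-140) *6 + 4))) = 101740 / 92183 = 1.10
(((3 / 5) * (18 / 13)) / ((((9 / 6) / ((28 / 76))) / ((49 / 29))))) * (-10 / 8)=-0.43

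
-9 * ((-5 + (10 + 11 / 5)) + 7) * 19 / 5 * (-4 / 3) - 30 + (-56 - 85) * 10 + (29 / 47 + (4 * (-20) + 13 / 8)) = -8180237 / 9400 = -870.24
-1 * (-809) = 809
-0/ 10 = 0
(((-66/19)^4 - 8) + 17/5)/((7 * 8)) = 91876297/36489880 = 2.52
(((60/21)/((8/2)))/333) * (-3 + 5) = 10/2331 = 0.00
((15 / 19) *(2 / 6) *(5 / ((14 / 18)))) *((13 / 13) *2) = 450 / 133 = 3.38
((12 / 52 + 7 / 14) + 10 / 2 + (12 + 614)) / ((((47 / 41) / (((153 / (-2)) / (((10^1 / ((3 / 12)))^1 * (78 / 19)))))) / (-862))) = 56249708715 / 254176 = 221302.20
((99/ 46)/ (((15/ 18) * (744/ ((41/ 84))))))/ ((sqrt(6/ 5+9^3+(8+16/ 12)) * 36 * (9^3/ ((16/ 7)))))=451 * sqrt(166395)/ 33903411214680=0.00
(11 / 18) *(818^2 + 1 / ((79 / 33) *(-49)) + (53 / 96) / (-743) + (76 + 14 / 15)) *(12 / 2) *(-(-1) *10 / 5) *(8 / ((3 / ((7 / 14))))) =10162544015465699 / 1553122620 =6543297.92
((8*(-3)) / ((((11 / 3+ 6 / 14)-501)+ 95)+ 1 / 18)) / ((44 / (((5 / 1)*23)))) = 86940 / 556963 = 0.16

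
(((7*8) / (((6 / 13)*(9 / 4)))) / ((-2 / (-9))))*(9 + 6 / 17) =38584 / 17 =2269.65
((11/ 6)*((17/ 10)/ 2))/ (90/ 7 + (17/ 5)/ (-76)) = 24871/ 204486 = 0.12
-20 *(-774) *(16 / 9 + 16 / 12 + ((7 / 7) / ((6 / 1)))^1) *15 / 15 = 50740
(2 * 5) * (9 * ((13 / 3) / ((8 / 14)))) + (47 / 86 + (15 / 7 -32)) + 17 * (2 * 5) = 247780 / 301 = 823.19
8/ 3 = 2.67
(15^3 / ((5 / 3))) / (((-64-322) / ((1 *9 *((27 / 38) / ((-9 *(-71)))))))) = -54675 / 1041428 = -0.05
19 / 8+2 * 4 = 83 / 8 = 10.38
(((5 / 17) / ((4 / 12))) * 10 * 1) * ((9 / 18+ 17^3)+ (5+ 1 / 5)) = 737805 / 17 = 43400.29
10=10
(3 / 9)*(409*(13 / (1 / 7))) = 37219 / 3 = 12406.33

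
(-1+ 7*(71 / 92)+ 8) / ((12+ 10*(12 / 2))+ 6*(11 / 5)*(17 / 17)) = 5705 / 39192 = 0.15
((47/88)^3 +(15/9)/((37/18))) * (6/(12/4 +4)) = 10408119/12607232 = 0.83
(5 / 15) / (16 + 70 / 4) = 2 / 201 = 0.01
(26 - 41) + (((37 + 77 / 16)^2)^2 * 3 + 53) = 600935036531 / 65536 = 9169540.96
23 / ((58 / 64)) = 736 / 29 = 25.38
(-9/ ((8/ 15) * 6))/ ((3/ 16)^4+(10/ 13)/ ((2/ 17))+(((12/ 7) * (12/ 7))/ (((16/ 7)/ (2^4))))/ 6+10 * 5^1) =-5591040/ 119212441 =-0.05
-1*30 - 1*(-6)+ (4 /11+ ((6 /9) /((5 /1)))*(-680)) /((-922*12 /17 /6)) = -352447 /15213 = -23.17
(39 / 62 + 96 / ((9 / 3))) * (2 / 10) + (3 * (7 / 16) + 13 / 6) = 10.00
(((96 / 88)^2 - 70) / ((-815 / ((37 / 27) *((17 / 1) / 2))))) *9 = 2618527 / 295845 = 8.85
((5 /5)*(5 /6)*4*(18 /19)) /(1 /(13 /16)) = 195 /76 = 2.57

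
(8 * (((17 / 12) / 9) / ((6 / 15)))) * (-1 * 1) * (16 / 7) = -7.20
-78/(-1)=78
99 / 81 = 11 / 9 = 1.22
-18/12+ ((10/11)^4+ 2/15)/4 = -284602/219615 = -1.30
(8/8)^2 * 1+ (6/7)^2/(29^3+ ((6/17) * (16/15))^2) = 959402889/959373989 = 1.00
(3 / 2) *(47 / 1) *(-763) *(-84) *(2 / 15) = 602464.80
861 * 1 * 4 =3444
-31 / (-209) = 31 / 209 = 0.15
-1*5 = -5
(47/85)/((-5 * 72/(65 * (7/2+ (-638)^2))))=-11053601/272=-40638.24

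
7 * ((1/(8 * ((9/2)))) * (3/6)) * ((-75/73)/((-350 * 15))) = 1/52560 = 0.00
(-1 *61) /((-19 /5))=305 /19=16.05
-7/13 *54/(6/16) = -1008/13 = -77.54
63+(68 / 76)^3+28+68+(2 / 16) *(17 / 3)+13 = 28548467 / 164616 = 173.42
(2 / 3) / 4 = 1 / 6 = 0.17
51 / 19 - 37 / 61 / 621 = 1931228 / 719739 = 2.68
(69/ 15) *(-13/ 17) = -299/ 85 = -3.52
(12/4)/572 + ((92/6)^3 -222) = 3383.04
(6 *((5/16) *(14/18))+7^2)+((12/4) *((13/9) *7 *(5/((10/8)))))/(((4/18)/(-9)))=-116725/24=-4863.54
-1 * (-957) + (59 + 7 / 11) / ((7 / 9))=79593 / 77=1033.68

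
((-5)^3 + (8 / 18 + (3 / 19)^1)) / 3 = -21272 / 513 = -41.47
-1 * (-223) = 223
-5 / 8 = -0.62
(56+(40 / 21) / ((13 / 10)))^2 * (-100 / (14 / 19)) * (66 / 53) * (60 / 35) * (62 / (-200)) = 120344781568 / 405769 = 296584.46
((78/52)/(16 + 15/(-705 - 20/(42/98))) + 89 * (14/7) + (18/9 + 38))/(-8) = -3143605/115312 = -27.26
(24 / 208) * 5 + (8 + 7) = 405 / 26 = 15.58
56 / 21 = 8 / 3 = 2.67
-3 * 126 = -378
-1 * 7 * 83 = -581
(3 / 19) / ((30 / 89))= 89 / 190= 0.47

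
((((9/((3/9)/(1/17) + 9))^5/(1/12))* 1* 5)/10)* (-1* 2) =-43046721/41229056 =-1.04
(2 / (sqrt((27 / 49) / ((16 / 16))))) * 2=28 * sqrt(3) / 9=5.39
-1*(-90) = 90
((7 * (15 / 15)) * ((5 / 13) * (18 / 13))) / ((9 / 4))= 280 / 169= 1.66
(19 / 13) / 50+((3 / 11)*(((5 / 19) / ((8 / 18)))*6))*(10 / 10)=67798 / 67925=1.00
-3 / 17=-0.18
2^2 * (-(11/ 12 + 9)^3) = -1685159/ 432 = -3900.83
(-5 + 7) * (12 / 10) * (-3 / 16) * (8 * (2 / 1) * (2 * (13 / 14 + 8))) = -128.57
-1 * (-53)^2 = -2809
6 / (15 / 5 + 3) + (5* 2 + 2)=13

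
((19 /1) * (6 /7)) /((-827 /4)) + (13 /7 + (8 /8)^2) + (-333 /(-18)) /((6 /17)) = 3834289 /69468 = 55.20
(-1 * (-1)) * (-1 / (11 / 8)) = -8 / 11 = -0.73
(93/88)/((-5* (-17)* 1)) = 93/7480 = 0.01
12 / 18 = 2 / 3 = 0.67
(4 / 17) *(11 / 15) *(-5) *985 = -43340 / 51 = -849.80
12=12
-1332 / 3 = -444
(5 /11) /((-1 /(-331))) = 1655 /11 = 150.45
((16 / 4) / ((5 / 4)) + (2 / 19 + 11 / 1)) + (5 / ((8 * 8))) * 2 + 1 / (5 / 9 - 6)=2126827 / 148960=14.28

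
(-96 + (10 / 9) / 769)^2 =441435332836 / 47900241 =9215.72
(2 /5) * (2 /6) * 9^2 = 54 /5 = 10.80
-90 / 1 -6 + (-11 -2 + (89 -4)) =-24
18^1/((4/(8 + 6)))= 63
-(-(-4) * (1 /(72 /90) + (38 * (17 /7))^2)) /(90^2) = -185501 /44100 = -4.21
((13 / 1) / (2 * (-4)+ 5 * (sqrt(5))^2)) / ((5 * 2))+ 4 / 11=823 / 1870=0.44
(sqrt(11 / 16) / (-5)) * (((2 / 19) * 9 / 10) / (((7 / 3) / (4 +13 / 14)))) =-1863 * sqrt(11) / 186200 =-0.03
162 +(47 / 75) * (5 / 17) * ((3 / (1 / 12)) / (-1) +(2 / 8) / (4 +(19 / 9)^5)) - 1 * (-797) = 878252895281 / 922180300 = 952.37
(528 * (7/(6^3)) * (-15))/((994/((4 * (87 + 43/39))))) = -755920/8307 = -91.00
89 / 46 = 1.93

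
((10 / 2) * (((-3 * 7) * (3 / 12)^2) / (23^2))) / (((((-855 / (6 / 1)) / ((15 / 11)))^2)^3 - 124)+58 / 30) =-0.00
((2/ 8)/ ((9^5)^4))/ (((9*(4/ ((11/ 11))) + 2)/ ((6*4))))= 1/ 76998547907360549073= 0.00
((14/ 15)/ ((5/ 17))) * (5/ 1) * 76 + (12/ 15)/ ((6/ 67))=6074/ 5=1214.80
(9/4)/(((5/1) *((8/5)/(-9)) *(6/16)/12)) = -81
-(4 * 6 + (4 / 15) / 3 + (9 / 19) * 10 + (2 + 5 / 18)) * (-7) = 124103 / 570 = 217.72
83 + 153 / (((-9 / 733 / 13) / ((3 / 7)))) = -485398 / 7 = -69342.57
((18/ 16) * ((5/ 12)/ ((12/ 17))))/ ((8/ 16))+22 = 1493/ 64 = 23.33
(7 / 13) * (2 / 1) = 14 / 13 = 1.08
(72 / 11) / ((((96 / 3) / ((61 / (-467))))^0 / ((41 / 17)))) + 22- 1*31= 1269 / 187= 6.79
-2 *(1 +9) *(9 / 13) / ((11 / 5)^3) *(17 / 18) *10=-212500 / 17303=-12.28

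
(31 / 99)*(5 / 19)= 155 / 1881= 0.08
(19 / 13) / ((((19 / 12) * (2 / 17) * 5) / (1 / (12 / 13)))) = 17 / 10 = 1.70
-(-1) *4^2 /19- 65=-1219 /19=-64.16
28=28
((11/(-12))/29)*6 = -11/58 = -0.19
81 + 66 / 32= 1329 / 16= 83.06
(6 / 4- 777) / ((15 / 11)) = -5687 / 10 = -568.70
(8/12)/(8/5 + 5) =0.10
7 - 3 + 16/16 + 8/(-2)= 1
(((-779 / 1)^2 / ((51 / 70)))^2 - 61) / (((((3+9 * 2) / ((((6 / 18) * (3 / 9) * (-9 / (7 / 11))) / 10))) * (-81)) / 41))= 813808932739525789 / 309701070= 2627723994.43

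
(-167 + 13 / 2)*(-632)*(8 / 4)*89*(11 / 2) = 99305844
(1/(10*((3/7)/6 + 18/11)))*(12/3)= 0.23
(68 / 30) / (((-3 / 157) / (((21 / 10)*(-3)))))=18683 / 25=747.32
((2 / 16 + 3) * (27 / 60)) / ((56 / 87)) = 3915 / 1792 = 2.18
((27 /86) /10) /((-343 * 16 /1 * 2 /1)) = -0.00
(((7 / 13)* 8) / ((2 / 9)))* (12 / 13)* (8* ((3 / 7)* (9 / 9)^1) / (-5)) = -10368 / 845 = -12.27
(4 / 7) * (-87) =-348 / 7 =-49.71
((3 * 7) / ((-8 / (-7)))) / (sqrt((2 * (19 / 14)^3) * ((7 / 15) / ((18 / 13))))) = 3087 * sqrt(7410) / 18772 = 14.16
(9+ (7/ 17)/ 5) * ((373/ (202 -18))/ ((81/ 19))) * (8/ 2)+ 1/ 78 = 71177917/ 4117230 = 17.29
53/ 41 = 1.29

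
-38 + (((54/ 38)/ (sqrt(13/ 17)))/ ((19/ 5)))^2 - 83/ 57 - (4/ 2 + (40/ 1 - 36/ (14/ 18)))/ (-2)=-1473487541/ 35577633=-41.42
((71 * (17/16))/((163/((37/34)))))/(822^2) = 2627/3524367744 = 0.00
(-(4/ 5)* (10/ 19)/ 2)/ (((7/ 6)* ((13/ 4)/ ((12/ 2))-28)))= 576/ 87647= 0.01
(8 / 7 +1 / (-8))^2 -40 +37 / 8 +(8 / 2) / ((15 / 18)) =-463171 / 15680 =-29.54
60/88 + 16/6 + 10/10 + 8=815/66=12.35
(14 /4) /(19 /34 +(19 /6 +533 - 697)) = -0.02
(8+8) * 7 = 112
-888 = -888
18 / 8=9 / 4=2.25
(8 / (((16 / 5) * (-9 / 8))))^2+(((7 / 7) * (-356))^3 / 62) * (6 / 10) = -5481776944 / 12555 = -436621.02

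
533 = 533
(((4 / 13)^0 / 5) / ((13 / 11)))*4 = 44 / 65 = 0.68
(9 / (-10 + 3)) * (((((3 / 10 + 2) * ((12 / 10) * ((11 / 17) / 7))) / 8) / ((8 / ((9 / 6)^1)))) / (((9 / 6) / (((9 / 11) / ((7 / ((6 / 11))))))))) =-16767 / 51312800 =-0.00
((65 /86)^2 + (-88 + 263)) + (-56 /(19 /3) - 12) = 21743159 /140524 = 154.73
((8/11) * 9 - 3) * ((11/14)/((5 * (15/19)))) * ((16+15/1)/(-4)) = -7657/1400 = -5.47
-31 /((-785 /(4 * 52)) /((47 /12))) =75764 /2355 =32.17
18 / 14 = 9 / 7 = 1.29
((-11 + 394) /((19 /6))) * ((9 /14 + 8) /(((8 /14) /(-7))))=-12805.30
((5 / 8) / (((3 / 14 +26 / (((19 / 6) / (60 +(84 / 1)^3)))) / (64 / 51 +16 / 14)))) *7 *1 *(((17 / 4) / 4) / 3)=71155 / 93210957576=0.00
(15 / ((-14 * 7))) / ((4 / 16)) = -30 / 49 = -0.61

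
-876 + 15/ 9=-2623/ 3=-874.33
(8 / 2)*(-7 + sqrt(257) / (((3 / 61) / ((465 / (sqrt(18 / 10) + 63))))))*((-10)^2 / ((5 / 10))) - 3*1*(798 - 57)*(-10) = -1891000*sqrt(1285) / 1653 + 16630 + 66185000*sqrt(257) / 551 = 1901259.35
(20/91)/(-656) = -0.00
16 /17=0.94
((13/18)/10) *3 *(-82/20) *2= -533/300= -1.78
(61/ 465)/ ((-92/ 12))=-61/ 3565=-0.02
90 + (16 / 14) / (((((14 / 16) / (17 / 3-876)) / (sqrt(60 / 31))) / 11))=90-525184 * sqrt(465) / 651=-17306.30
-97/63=-1.54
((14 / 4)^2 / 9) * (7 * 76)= 6517 / 9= 724.11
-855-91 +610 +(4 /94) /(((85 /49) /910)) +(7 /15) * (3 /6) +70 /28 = -3726661 /11985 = -310.94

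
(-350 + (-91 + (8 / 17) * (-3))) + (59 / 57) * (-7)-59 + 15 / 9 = -163758 / 323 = -506.99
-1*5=-5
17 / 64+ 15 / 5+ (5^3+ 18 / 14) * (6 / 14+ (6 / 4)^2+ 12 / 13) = 458.10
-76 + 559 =483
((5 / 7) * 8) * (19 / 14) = 380 / 49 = 7.76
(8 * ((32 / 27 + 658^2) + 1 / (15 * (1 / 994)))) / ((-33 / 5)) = -467673968 / 891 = -524886.61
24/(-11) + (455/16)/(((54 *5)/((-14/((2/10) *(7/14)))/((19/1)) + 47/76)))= -4073/1408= -2.89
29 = 29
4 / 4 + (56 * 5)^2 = 78401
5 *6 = 30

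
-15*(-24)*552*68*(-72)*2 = -1945866240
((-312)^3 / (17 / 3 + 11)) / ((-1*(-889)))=-45556992 / 22225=-2049.81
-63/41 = -1.54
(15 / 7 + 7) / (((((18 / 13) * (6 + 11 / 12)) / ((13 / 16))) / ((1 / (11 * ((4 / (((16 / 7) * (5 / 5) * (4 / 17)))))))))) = 21632 / 2281587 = 0.01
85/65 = 17/13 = 1.31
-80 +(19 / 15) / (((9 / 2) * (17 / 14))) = -79.77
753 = 753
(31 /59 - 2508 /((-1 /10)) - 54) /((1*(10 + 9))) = 1317.19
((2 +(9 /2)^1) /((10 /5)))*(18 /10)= 117 /20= 5.85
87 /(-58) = -3 /2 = -1.50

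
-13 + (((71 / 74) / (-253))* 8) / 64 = -1947159 / 149776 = -13.00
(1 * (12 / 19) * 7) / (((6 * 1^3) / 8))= 5.89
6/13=0.46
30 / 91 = 0.33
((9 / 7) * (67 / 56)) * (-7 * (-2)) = 603 / 28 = 21.54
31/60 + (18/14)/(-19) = 3583/7980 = 0.45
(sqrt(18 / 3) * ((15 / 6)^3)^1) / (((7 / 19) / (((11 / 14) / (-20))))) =-4.08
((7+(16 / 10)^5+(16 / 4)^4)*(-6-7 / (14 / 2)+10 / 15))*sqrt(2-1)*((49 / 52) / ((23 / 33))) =-8752398963 / 3737500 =-2341.78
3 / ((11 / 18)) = 54 / 11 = 4.91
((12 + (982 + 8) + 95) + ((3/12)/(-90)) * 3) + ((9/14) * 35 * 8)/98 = 6461111/5880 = 1098.83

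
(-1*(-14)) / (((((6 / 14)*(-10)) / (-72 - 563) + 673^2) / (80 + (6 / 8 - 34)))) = 1163701 / 805307774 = 0.00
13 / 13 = 1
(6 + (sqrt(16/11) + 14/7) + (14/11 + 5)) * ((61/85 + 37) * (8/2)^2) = 205184 * sqrt(11)/935 + 8053472/935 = 9341.17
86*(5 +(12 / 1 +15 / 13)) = 20296 / 13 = 1561.23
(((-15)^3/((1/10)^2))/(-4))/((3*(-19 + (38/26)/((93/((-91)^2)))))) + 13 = 2749993/10336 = 266.06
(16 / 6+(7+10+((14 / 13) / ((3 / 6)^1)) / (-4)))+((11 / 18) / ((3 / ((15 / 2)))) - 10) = 4987 / 468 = 10.66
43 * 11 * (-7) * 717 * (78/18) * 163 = -1676826151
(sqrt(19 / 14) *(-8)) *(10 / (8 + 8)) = -5 *sqrt(266) / 14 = -5.82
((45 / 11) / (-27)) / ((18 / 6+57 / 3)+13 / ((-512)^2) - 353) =1310720 / 2863398483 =0.00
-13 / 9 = -1.44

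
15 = 15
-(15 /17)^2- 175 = -50800 /289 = -175.78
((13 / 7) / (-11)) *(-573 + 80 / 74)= 39299 / 407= 96.56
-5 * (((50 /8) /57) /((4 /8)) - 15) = 73.90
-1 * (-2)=2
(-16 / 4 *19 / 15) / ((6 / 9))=-38 / 5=-7.60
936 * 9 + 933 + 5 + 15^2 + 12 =9599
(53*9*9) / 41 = 4293 / 41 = 104.71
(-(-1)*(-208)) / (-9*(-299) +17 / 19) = -1976 / 25573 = -0.08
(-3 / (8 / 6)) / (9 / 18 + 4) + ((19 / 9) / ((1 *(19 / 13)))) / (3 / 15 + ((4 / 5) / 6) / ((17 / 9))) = 2003 / 414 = 4.84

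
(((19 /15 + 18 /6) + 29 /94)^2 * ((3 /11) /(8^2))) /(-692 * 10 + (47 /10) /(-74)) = -1539769837 /119454202802880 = -0.00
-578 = -578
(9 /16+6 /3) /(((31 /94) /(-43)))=-82861 /248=-334.12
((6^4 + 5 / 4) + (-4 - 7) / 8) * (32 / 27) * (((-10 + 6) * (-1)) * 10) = 1658720 / 27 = 61434.07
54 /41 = 1.32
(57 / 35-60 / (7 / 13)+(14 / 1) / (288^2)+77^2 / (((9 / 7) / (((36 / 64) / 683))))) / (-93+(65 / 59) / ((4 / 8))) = 885750989701 / 758695196160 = 1.17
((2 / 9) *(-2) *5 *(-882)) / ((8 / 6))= 1470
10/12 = 5/6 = 0.83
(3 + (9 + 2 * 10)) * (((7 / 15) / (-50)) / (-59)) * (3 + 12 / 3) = 784 / 22125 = 0.04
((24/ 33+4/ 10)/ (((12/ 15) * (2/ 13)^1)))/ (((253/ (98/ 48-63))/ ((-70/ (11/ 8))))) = 1875965/ 16698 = 112.35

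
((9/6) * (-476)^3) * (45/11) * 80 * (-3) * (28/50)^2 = 13697835153408/275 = 49810309648.76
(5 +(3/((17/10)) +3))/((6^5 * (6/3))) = 83/132192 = 0.00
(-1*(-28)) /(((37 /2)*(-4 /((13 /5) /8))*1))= -0.12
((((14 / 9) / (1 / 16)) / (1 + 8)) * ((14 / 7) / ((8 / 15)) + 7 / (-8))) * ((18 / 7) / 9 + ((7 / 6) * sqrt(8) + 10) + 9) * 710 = 3200680 * sqrt(2) / 243 + 326600 / 3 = 127494.01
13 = 13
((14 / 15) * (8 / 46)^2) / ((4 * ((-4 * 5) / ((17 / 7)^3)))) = -9826 / 1944075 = -0.01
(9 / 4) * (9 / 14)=81 / 56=1.45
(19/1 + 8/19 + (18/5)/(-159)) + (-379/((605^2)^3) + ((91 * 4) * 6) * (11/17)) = 1202618753667858715658774/839480552829481234375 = 1432.57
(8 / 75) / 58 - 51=-110921 / 2175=-51.00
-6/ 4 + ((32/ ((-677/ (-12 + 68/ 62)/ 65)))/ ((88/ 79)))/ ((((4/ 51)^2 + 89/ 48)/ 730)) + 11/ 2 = 210983026865932/ 17872718083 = 11804.75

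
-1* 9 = -9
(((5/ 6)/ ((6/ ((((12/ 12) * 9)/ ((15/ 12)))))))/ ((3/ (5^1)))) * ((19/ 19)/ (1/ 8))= 40/ 3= 13.33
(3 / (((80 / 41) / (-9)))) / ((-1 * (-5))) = -1107 / 400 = -2.77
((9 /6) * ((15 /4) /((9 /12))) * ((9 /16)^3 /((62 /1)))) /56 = 10935 /28442624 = 0.00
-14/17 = -0.82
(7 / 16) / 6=7 / 96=0.07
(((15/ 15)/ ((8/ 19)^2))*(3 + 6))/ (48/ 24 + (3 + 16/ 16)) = 1083/ 128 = 8.46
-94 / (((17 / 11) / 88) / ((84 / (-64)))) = 119427 / 17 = 7025.12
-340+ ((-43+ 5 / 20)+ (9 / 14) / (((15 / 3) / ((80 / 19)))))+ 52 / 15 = -3022361 / 7980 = -378.74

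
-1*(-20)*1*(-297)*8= -47520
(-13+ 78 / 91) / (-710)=17 / 994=0.02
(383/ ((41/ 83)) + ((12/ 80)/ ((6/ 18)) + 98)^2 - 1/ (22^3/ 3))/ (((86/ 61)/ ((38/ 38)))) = 13938139867041/ 1877242400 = 7424.79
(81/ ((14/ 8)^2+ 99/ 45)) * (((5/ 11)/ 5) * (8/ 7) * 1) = 51840/ 32417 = 1.60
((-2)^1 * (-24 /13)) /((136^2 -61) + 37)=6 /30017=0.00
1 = 1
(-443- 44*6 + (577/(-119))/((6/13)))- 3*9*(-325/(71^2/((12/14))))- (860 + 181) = -6323973193/3599274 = -1757.01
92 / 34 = 46 / 17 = 2.71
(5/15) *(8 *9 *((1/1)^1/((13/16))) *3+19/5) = 17527/195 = 89.88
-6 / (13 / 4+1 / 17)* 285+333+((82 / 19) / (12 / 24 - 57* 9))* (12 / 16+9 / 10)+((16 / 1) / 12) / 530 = -69411772 / 377625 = -183.81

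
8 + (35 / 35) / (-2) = 15 / 2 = 7.50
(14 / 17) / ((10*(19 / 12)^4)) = 145152 / 11077285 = 0.01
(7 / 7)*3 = 3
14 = 14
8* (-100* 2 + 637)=3496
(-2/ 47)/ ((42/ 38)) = -38/ 987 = -0.04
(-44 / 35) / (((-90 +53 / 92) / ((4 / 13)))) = 16192 / 3743285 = 0.00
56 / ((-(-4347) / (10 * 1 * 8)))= 640 / 621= 1.03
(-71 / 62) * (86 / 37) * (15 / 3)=-15265 / 1147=-13.31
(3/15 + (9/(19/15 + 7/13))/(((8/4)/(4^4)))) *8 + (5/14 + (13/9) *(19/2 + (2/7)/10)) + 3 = 17755267/3465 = 5124.18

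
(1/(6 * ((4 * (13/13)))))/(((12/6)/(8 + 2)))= 5/24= 0.21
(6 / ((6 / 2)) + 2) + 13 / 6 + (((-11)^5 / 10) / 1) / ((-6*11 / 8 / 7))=136711 / 10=13671.10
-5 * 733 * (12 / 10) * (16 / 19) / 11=-70368 / 209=-336.69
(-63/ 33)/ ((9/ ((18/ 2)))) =-21/ 11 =-1.91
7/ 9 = 0.78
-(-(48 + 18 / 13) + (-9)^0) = 629 / 13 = 48.38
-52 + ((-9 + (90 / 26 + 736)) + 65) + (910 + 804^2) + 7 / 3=25274800 / 39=648071.79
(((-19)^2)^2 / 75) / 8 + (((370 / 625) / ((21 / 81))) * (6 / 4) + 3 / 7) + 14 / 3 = 4740163 / 21000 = 225.72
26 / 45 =0.58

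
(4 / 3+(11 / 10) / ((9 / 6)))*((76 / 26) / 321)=1178 / 62595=0.02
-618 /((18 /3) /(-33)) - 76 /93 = 316031 /93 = 3398.18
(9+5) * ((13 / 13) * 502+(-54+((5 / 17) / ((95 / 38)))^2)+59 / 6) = 5557349 / 867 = 6409.86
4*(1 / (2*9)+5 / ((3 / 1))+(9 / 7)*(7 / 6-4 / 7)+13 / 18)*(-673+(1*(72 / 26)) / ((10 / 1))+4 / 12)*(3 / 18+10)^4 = -1284857339475509 / 13931190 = -92228828.94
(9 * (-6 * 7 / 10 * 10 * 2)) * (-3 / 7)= 324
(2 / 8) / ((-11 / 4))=-1 / 11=-0.09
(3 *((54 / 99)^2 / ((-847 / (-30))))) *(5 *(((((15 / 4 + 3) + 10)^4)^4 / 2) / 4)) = 758565748059148949.22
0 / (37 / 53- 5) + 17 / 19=0.89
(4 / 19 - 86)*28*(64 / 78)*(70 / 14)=-7302400 / 741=-9854.79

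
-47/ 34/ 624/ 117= -47/ 2482272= -0.00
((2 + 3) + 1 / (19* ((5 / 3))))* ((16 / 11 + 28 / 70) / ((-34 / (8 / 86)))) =-0.03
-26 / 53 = -0.49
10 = 10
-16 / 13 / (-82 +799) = -16 / 9321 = -0.00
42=42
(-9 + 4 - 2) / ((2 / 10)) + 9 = -26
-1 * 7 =-7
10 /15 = 2 /3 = 0.67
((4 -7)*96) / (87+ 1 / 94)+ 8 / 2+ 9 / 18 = 19467 / 16358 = 1.19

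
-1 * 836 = -836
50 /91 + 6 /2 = 323 /91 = 3.55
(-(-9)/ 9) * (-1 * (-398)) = 398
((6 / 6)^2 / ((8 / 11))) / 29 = 11 / 232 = 0.05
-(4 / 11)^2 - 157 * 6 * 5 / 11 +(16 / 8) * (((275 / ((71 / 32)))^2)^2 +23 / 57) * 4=330887837331176233942 / 175264363857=1887935630.78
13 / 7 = 1.86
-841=-841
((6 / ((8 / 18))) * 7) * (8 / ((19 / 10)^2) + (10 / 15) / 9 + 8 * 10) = 2807287 / 361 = 7776.42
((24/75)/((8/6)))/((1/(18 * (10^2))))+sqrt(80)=4 * sqrt(5)+432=440.94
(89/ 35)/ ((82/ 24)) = 1068/ 1435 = 0.74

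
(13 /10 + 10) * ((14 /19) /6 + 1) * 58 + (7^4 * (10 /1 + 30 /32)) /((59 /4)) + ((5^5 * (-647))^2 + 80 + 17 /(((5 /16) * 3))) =91652478378927877 /22420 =4087978518239.42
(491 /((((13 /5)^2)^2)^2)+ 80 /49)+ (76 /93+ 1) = 13698121024216 /3717284895597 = 3.68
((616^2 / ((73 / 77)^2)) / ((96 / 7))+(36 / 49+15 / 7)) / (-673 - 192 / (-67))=-45.94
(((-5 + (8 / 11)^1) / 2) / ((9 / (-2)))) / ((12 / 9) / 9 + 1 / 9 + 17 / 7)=0.18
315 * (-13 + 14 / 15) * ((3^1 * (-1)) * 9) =102627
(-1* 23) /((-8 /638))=7337 /4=1834.25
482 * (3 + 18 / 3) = 4338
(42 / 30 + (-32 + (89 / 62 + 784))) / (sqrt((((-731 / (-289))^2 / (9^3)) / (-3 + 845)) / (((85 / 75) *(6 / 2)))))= 107405541 *sqrt(71570) / 66650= 431113.92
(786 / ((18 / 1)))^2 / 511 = 17161 / 4599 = 3.73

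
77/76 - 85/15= -1061/228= -4.65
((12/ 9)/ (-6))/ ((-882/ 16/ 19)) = 0.08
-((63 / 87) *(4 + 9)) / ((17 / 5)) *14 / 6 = -3185 / 493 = -6.46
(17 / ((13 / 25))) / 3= 425 / 39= 10.90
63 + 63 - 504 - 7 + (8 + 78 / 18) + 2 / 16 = -8941 / 24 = -372.54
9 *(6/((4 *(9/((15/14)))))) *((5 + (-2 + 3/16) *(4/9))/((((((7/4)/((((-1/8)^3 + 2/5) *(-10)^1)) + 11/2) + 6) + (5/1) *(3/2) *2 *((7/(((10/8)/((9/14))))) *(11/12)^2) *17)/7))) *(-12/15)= -307738/6378413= -0.05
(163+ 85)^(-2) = 1/61504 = 0.00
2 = 2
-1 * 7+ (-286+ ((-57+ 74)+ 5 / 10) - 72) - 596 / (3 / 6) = -3079 / 2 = -1539.50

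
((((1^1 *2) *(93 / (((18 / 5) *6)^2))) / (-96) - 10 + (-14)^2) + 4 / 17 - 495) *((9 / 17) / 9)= -979602551 / 53934336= -18.16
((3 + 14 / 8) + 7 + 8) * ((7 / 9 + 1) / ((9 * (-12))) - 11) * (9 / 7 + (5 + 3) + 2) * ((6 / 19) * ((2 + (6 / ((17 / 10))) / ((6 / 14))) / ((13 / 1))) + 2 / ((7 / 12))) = -150481363099 / 16665831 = -9029.33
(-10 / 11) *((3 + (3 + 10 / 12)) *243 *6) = -99630 / 11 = -9057.27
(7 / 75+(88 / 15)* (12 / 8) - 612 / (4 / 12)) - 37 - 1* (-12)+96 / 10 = -138188 / 75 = -1842.51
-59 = -59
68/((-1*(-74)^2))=-0.01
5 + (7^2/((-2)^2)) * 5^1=265/4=66.25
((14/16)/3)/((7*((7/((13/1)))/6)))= 13/28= 0.46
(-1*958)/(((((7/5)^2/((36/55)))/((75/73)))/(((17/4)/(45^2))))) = -81430/118041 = -0.69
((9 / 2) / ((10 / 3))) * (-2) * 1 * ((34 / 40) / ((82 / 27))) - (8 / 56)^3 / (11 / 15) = -47004789 / 61877200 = -0.76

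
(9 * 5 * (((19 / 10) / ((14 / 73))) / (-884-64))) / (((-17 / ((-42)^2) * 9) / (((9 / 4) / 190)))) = 0.06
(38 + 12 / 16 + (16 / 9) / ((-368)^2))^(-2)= 0.00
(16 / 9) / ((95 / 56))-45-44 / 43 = -1653517 / 36765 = -44.98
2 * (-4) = -8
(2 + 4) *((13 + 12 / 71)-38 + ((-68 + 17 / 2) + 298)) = 1282.01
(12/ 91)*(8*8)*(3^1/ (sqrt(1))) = 2304/ 91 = 25.32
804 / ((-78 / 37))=-4958 / 13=-381.38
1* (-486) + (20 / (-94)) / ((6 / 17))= -68611 / 141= -486.60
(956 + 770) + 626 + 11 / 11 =2353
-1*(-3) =3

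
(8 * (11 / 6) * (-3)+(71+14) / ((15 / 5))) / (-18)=47 / 54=0.87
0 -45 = -45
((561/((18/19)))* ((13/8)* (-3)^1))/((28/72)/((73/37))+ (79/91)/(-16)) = -2761501743/136649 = -20208.72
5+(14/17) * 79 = 1191/17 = 70.06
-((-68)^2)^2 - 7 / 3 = -21381378.33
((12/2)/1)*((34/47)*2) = 408/47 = 8.68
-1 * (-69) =69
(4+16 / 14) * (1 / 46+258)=213642 / 161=1326.97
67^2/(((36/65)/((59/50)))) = 3443063/360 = 9564.06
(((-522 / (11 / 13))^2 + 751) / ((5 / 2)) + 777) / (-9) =-92751419 / 5445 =-17034.24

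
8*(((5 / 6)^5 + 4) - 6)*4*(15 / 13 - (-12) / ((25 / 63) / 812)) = -33058765199 / 26325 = -1255793.55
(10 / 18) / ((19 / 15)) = 25 / 57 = 0.44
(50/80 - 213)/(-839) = 1699/6712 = 0.25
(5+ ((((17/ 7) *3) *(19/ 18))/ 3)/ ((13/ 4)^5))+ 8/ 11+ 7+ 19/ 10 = 37655048891/ 2573060490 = 14.63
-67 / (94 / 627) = -42009 / 94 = -446.90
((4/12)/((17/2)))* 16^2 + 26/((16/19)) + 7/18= 50555/1224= 41.30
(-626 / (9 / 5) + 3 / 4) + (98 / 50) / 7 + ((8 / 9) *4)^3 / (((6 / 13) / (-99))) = -242717171 / 24300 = -9988.36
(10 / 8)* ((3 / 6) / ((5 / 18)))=9 / 4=2.25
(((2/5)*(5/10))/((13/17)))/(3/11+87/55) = 11/78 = 0.14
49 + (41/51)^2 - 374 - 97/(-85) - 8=-4307419/13005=-331.21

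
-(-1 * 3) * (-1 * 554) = -1662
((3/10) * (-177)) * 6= -1593/5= -318.60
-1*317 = -317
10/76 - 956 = -36323/38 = -955.87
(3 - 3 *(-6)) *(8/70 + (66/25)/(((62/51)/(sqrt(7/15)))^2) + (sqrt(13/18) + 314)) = 7 *sqrt(26)/2 + 1588990917/240250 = 6631.75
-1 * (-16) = 16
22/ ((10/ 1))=11/ 5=2.20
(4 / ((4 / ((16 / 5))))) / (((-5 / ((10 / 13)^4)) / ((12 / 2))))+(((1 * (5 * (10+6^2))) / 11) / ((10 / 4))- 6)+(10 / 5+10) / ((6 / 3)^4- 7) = 2217242 / 942513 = 2.35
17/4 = 4.25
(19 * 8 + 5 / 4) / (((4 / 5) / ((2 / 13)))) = 3065 / 104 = 29.47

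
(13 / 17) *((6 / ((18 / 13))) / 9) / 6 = 169 / 2754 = 0.06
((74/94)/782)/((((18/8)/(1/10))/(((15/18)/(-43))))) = -0.00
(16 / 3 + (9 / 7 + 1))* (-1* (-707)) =16160 / 3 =5386.67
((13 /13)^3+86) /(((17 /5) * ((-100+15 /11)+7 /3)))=-0.27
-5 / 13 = -0.38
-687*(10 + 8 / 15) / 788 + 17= 15399 / 1970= 7.82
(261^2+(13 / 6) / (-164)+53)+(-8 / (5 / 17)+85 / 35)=2347058977 / 34440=68149.22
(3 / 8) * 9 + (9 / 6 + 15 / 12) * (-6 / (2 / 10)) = -633 / 8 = -79.12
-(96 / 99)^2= -1024 / 1089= -0.94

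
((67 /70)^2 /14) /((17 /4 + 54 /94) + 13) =0.00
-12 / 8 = -3 / 2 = -1.50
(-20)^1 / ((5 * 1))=-4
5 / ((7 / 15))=75 / 7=10.71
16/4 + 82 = 86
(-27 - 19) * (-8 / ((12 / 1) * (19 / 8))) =736 / 57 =12.91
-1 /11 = -0.09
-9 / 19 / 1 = -9 / 19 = -0.47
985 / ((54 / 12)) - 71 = 1331 / 9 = 147.89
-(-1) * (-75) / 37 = -75 / 37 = -2.03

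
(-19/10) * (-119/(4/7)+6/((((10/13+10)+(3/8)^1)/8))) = 945479/2440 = 387.49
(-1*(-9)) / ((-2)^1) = -9 / 2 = -4.50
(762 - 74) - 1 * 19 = 669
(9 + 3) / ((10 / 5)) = 6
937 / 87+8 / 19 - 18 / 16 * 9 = 14099 / 13224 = 1.07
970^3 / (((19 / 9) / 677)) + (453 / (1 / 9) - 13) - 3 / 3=5560916666197 / 19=292679824536.68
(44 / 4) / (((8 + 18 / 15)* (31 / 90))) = 2475 / 713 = 3.47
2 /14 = 1 /7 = 0.14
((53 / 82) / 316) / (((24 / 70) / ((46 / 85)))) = 8533 / 2643024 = 0.00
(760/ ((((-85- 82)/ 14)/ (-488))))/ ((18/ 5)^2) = 32452000/ 13527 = 2399.05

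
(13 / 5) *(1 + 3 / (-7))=52 / 35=1.49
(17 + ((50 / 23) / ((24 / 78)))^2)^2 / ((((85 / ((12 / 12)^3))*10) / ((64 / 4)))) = 84.29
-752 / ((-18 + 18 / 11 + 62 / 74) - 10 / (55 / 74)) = 306064 / 11795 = 25.95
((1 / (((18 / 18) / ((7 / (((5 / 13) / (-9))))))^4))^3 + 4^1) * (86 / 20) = 3916293904778484776968500263889155623 / 2441406250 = 1604113983397267364646298000.00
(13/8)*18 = 117/4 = 29.25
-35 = -35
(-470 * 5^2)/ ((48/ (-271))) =1592125/ 24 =66338.54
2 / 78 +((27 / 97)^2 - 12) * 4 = -17490515 / 366951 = -47.66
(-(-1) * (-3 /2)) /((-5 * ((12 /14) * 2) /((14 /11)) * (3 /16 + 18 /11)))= 196 /1605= 0.12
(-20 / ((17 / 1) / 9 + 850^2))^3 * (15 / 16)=-5467500 / 274944153304081422413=-0.00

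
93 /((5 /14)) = 1302 /5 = 260.40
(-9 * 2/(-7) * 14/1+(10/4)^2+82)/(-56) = -71/32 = -2.22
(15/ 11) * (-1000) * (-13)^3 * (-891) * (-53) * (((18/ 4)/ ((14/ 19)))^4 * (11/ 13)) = 12794578755314338125/ 76832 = 166526691421729.72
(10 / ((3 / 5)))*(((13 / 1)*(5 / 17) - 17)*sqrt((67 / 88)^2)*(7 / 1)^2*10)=-45962000 / 561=-81928.70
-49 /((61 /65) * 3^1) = -3185 /183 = -17.40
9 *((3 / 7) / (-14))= -27 / 98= -0.28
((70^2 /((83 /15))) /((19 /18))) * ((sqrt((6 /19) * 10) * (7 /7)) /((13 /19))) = 2646000 * sqrt(285) /20501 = 2178.90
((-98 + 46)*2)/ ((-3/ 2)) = 208/ 3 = 69.33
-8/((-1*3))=8/3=2.67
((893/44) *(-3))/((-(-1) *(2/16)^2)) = -42864/11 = -3896.73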